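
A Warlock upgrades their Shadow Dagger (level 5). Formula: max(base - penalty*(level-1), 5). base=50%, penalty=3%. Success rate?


raw_rate = 50 - 3 * (5 - 1)
= 50 - 3 * 4
= 50 - 12
= 38
Apply floor: max(38, 5) = 38%

38%


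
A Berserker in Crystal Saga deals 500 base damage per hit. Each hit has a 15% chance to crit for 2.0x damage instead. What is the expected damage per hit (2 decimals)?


E[dmg] = base * (1 + crit_chance * (crit_mult - 1))
cc as decimal = 15/100 = 0.15
cm - 1 = 2.0 - 1 = 1.0
Bonus factor = 0.15 * 1.0 = 0.15
Total multiplier = 1 + 0.15 = 1.15
Expected damage = 500 * 1.15 = 575.00

575.00 damage


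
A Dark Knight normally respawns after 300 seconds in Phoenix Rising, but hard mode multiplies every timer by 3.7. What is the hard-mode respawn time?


Respawn time = base * multiplier
= 300 * 3.7
= 1110.0 seconds

1110.0 seconds


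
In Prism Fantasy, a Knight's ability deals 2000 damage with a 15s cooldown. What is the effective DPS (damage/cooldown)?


DPS = damage / cooldown
= 2000 / 15
= 133.33

133.33 DPS


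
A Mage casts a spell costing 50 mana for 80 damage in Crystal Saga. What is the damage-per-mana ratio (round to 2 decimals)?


Efficiency = damage / mana
= 80 / 50
= 1.60

1.60 dmg/mana


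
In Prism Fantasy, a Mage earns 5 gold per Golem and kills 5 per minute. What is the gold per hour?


Gold per minute = 5 * 5 = 25
Gold per hour = 25 * 60 = 1500

1500 gold/hour


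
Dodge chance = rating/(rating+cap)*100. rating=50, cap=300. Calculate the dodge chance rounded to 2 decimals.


dodge% = 50 / (50 + 300) * 100
= 50 / 350 * 100
= 0.142857 * 100
= 14.29%

14.29%


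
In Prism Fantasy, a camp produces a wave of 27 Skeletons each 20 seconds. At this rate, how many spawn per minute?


Spawns per minute = count * (60 / interval)
= 27 * (60 / 20)
= 27 * 3.0
= 81.0

81.0 per minute


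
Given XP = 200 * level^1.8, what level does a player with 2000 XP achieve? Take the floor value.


XP = 200 * level^1.8, so level = (XP / 200)^(1/1.8)
= (2000 / 200)^(1/1.8)
= 10.0^0.5556
= 3.5938
Floor: level = 3

level 3


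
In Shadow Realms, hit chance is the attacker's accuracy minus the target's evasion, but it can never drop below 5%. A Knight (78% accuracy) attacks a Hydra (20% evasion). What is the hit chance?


accuracy - evasion = 78 - 20 = 58
Apply floor: max(58, 5) = 58
Hit chance = 58%

58%


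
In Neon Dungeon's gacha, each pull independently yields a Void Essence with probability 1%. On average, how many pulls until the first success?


Expected pulls for a geometric distribution = 1/p = 100 / rate%
= 100 / 1
= 100.0

100.0 pulls


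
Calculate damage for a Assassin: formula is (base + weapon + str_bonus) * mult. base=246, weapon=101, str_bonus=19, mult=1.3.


Sum base + weapon + str = 246 + 101 + 19 = 366
Multiply by 1.3:
366 * 1.3 = 475.8

475.8 damage


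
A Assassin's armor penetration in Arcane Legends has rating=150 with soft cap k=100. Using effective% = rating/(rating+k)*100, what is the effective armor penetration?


effective% = rating / (rating + k) * 100
= 150 / (150 + 100) * 100
= 150 / 250 * 100
= 0.6 * 100
= 60.00%

60.00%


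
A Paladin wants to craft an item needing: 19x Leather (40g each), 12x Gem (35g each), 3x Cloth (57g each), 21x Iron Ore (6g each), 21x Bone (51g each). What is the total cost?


Cost breakdown:
  Leather: 19 * 40 = 760
  Gem: 12 * 35 = 420
  Cloth: 3 * 57 = 171
  Iron Ore: 21 * 6 = 126
  Bone: 21 * 51 = 1071
Total = 760 + 420 + 171 + 126 + 1071 = 2548

2548 gold


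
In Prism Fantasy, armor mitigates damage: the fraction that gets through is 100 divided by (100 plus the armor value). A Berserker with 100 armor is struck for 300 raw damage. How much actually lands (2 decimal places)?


actual = 300 * 100 / (100 + 100)
= 300 * 100 / 200
= 30000 / 200
= 150.00

150.00 damage


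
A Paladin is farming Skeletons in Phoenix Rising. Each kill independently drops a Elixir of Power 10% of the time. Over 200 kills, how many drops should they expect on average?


Expected drops = kills * (drop_rate / 100)
= 200 * (10 / 100)
= 200 * 0.1
= 20.0

20.0 drops


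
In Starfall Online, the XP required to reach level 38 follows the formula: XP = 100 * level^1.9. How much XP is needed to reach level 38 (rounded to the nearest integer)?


XP = 100 * level^1.9
Substitute level = 38:
XP = 100 * 38^1.9
= 100 * 1003.6651
= 100367

100367 XP


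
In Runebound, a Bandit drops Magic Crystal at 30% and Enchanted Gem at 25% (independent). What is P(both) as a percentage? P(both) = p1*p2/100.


For independent events, P(both) = P(A) * P(B)
= 30% * 25%
= 750 / 100 %
= 7.5%

7.5%


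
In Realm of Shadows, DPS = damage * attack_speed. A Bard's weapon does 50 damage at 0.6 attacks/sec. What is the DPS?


DPS = damage * attack_speed
= 50 * 0.6
= 30.0

30.0 DPS


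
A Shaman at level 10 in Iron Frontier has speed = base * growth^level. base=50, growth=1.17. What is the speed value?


value = base * growth^level
= 50 * 1.17^10
= 50 * 4.806828
= 240.34

240.34 speed


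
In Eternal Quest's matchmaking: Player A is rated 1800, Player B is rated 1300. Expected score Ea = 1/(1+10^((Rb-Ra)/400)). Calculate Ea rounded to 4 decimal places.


Elo expected score: Ea = 1/(1 + 10^((Rb-Ra)/400))
Rb - Ra = 1300 - 1800 = -500
(Rb-Ra)/400 = -500/400 = -1.25
10^-1.25 = 0.056234
Ea = 1/(1 + 0.056234) = 1/1.056234 = 0.9468

0.9468


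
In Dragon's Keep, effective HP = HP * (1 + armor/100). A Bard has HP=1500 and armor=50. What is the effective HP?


EHP = 1500 * (1 + 50/100)
= 1500 * (1 + 0.5)
= 1500 * 1.5
= 2250.0

2250.0 EHP


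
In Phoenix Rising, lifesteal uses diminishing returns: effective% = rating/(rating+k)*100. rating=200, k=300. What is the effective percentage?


effective% = rating / (rating + k) * 100
= 200 / (200 + 300) * 100
= 200 / 500 * 100
= 0.4 * 100
= 40.00%

40.00%


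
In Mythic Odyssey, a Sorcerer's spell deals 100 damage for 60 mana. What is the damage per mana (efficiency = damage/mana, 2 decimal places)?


Efficiency = damage / mana
= 100 / 60
= 1.67

1.67 dmg/mana


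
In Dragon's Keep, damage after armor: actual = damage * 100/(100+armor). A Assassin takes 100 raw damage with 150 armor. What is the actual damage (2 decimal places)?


actual = 100 * 100 / (100 + 150)
= 100 * 100 / 250
= 10000 / 250
= 40.00

40.00 damage


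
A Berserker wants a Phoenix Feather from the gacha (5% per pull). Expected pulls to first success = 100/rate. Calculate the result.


Expected pulls for a geometric distribution = 1/p = 100 / rate%
= 100 / 5
= 20.0

20.0 pulls


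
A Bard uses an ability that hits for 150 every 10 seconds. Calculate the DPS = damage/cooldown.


DPS = damage / cooldown
= 150 / 10
= 15.00

15.00 DPS


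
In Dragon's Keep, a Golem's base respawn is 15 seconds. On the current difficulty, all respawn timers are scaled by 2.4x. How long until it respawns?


Respawn time = base * multiplier
= 15 * 2.4
= 36.0 seconds

36.0 seconds


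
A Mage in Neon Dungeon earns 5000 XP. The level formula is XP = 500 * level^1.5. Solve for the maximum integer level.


XP = 500 * level^1.5, so level = (XP / 500)^(1/1.5)
= (5000 / 500)^(1/1.5)
= 10.0^0.6667
= 4.6416
Floor: level = 4

level 4


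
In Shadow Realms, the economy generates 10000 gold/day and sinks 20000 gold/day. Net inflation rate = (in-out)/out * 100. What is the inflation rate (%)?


Net gold = 10000 - 20000 = -10000
Inflation rate = net / sunk * 100 = -10000 / 20000 * 100
= -0.5 * 100
= -50.00%

-50.00%


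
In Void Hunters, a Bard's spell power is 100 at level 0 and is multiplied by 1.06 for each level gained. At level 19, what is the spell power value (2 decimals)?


value = base * growth^level
= 100 * 1.06^19
= 100 * 3.0256
= 302.56

302.56 spell power


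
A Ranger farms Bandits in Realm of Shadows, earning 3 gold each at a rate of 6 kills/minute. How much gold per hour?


Gold per minute = 3 * 6 = 18
Gold per hour = 18 * 60 = 1080

1080 gold/hour


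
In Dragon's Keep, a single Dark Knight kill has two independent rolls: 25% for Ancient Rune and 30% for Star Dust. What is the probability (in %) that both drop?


For independent events, P(both) = P(A) * P(B)
= 25% * 30%
= 750 / 100 %
= 7.5%

7.5%


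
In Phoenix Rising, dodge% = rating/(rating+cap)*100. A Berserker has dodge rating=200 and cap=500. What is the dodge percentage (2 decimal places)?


dodge% = 200 / (200 + 500) * 100
= 200 / 700 * 100
= 0.285714 * 100
= 28.57%

28.57%


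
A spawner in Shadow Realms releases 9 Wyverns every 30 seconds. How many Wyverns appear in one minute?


Spawns per minute = count * (60 / interval)
= 9 * (60 / 30)
= 9 * 2.0
= 18.0

18.0 per minute


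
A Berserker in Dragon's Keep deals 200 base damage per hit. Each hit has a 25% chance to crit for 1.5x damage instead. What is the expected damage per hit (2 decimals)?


E[dmg] = base * (1 + crit_chance * (crit_mult - 1))
cc as decimal = 25/100 = 0.25
cm - 1 = 1.5 - 1 = 0.5
Bonus factor = 0.25 * 0.5 = 0.125
Total multiplier = 1 + 0.125 = 1.125
Expected damage = 200 * 1.125 = 225.00

225.00 damage


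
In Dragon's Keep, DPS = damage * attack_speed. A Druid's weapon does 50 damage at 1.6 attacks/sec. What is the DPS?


DPS = damage * attack_speed
= 50 * 1.6
= 80.0

80.0 DPS


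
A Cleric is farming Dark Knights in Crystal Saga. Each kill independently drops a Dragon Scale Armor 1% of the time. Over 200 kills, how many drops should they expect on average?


Expected drops = kills * (drop_rate / 100)
= 200 * (1 / 100)
= 200 * 0.01
= 2.0

2.0 drops


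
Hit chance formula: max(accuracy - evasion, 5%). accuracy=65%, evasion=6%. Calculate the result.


accuracy - evasion = 65 - 6 = 59
Apply floor: max(59, 5) = 59
Hit chance = 59%

59%


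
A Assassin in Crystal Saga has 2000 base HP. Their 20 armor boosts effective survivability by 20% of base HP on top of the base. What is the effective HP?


EHP = 2000 * (1 + 20/100)
= 2000 * (1 + 0.2)
= 2000 * 1.2
= 2400.0

2400.0 EHP


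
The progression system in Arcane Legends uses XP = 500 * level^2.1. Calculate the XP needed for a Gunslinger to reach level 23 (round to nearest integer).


XP = 500 * level^2.1
Substitute level = 23:
XP = 500 * 23^2.1
= 500 * 723.8165
= 361908

361908 XP


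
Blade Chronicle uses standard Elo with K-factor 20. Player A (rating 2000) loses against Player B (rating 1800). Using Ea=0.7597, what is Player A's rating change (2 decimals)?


Elo update: delta = K * (S - Ea), where S = 0 (loses)
S - Ea = 0 - 0.7597 = -0.7597
Rating change = 20 * -0.7597
= -15.19

-15.19 rating points


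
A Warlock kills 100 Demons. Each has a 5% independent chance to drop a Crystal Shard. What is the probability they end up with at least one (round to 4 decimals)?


P(at least one) = 1 - P(none) = 1 - (1-p)^n
p = 5/100 = 0.05
1 - p = 0.95
(1 - p)^100 = 0.95^100 = 0.005921
P(at least one) = 1 - 0.005921 = 0.9941

0.9941


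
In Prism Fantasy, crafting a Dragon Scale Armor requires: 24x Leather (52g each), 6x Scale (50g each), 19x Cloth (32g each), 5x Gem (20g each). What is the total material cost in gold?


Cost breakdown:
  Leather: 24 * 52 = 1248
  Scale: 6 * 50 = 300
  Cloth: 19 * 32 = 608
  Gem: 5 * 20 = 100
Total = 1248 + 300 + 608 + 100 = 2256

2256 gold


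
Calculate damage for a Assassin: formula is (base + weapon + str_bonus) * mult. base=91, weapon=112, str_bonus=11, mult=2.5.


Sum base + weapon + str = 91 + 112 + 11 = 214
Multiply by 2.5:
214 * 2.5 = 535.0

535.0 damage


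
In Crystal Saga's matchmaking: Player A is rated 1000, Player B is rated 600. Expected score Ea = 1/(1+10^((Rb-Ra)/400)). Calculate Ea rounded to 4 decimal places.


Elo expected score: Ea = 1/(1 + 10^((Rb-Ra)/400))
Rb - Ra = 600 - 1000 = -400
(Rb-Ra)/400 = -400/400 = -1.0
10^-1.0 = 0.1
Ea = 1/(1 + 0.1) = 1/1.1 = 0.9091

0.9091


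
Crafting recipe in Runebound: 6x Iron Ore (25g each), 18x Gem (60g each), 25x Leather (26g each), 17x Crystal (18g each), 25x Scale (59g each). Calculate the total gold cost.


Cost breakdown:
  Iron Ore: 6 * 25 = 150
  Gem: 18 * 60 = 1080
  Leather: 25 * 26 = 650
  Crystal: 17 * 18 = 306
  Scale: 25 * 59 = 1475
Total = 150 + 1080 + 650 + 306 + 1475 = 3661

3661 gold


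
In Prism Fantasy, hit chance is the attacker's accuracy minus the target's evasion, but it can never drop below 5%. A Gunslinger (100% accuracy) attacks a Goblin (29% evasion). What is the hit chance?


accuracy - evasion = 100 - 29 = 71
Apply floor: max(71, 5) = 71
Hit chance = 71%

71%


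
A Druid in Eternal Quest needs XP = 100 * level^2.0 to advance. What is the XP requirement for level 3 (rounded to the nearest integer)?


XP = 100 * level^2.0
Substitute level = 3:
XP = 100 * 3^2.0
= 100 * 9.0
= 900

900 XP


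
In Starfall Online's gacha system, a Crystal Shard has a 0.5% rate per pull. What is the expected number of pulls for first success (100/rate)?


Expected pulls for a geometric distribution = 1/p = 100 / rate%
= 100 / 0.5
= 200.0

200.0 pulls


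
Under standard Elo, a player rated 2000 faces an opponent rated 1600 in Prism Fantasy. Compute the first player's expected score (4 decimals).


Elo expected score: Ea = 1/(1 + 10^((Rb-Ra)/400))
Rb - Ra = 1600 - 2000 = -400
(Rb-Ra)/400 = -400/400 = -1.0
10^-1.0 = 0.1
Ea = 1/(1 + 0.1) = 1/1.1 = 0.9091

0.9091


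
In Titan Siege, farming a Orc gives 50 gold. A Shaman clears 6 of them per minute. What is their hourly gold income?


Gold per minute = 50 * 6 = 300
Gold per hour = 300 * 60 = 18000

18000 gold/hour


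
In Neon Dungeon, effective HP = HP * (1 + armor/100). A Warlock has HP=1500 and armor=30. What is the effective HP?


EHP = 1500 * (1 + 30/100)
= 1500 * (1 + 0.3)
= 1500 * 1.3
= 1950.0

1950.0 EHP


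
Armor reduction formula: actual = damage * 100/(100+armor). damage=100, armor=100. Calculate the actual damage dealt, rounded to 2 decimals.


actual = 100 * 100 / (100 + 100)
= 100 * 100 / 200
= 10000 / 200
= 50.00

50.00 damage


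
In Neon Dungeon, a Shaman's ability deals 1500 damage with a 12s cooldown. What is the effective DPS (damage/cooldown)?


DPS = damage / cooldown
= 1500 / 12
= 125.00

125.00 DPS


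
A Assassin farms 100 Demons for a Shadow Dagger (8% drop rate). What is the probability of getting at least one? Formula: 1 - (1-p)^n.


P(at least one) = 1 - P(none) = 1 - (1-p)^n
p = 8/100 = 0.08
1 - p = 0.92
(1 - p)^100 = 0.92^100 = 0.000239
P(at least one) = 1 - 0.000239 = 0.9998

0.9998


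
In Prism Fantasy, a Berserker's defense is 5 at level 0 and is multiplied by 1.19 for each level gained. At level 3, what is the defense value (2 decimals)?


value = base * growth^level
= 5 * 1.19^3
= 5 * 1.685159
= 8.43

8.43 defense


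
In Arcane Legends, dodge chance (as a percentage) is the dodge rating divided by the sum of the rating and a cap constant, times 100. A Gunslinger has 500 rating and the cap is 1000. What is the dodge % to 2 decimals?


dodge% = 500 / (500 + 1000) * 100
= 500 / 1500 * 100
= 0.333333 * 100
= 33.33%

33.33%


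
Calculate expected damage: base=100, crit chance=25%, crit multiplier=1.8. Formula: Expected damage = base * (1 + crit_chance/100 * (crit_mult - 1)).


E[dmg] = base * (1 + crit_chance * (crit_mult - 1))
cc as decimal = 25/100 = 0.25
cm - 1 = 1.8 - 1 = 0.8
Bonus factor = 0.25 * 0.8 = 0.2
Total multiplier = 1 + 0.2 = 1.2
Expected damage = 100 * 1.2 = 120.00

120.00 damage


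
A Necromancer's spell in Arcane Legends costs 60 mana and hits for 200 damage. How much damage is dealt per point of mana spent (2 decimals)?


Efficiency = damage / mana
= 200 / 60
= 3.33

3.33 dmg/mana


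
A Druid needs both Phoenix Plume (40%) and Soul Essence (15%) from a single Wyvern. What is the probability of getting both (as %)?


For independent events, P(both) = P(A) * P(B)
= 40% * 15%
= 600 / 100 %
= 6.0%

6.0%


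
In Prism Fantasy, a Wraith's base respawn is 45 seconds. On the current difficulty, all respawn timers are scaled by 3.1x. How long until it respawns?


Respawn time = base * multiplier
= 45 * 3.1
= 139.5 seconds

139.5 seconds


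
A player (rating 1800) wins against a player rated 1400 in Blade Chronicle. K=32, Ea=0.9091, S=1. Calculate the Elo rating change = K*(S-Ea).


Elo update: delta = K * (S - Ea), where S = 1 (wins)
S - Ea = 1 - 0.9091 = 0.0909
Rating change = 32 * 0.0909
= 2.91

2.91 rating points


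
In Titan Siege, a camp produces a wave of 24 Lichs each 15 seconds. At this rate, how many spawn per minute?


Spawns per minute = count * (60 / interval)
= 24 * (60 / 15)
= 24 * 4.0
= 96.0

96.0 per minute


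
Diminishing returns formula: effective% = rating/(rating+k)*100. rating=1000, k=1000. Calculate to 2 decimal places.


effective% = rating / (rating + k) * 100
= 1000 / (1000 + 1000) * 100
= 1000 / 2000 * 100
= 0.5 * 100
= 50.00%

50.00%


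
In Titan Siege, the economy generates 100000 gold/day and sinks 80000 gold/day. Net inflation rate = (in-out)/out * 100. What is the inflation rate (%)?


Net gold = 100000 - 80000 = 20000
Inflation rate = net / sunk * 100 = 20000 / 80000 * 100
= 0.25 * 100
= 25.00%

25.00%


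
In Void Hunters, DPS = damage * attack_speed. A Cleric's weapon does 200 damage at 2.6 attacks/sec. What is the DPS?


DPS = damage * attack_speed
= 200 * 2.6
= 520.0

520.0 DPS


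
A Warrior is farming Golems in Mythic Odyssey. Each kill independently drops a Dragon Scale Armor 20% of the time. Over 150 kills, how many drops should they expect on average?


Expected drops = kills * (drop_rate / 100)
= 150 * (20 / 100)
= 150 * 0.2
= 30.0

30.0 drops


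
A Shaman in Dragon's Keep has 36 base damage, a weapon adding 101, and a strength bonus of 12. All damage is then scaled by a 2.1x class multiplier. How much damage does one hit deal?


Sum base + weapon + str = 36 + 101 + 12 = 149
Multiply by 2.1:
149 * 2.1 = 312.9

312.9 damage


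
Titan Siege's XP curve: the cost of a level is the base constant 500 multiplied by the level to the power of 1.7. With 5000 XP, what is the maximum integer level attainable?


XP = 500 * level^1.7, so level = (XP / 500)^(1/1.7)
= (5000 / 500)^(1/1.7)
= 10.0^0.5882
= 3.8747
Floor: level = 3

level 3


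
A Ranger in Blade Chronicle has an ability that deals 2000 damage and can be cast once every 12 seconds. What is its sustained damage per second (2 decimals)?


DPS = damage / cooldown
= 2000 / 12
= 166.67

166.67 DPS


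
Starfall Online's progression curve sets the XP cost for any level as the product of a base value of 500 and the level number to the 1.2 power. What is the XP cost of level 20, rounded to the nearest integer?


XP = 500 * level^1.2
Substitute level = 20:
XP = 500 * 20^1.2
= 500 * 36.4113
= 18206

18206 XP


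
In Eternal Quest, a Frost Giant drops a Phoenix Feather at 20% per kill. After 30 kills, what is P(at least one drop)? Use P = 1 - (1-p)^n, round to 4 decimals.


P(at least one) = 1 - P(none) = 1 - (1-p)^n
p = 20/100 = 0.2
1 - p = 0.8
(1 - p)^30 = 0.8^30 = 0.001238
P(at least one) = 1 - 0.001238 = 0.9988

0.9988


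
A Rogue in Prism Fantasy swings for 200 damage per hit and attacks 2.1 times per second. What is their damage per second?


DPS = damage * attack_speed
= 200 * 2.1
= 420.0

420.0 DPS


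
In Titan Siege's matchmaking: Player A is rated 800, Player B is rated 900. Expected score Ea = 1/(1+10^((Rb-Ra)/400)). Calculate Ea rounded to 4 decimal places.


Elo expected score: Ea = 1/(1 + 10^((Rb-Ra)/400))
Rb - Ra = 900 - 800 = 100
(Rb-Ra)/400 = 100/400 = 0.25
10^0.25 = 1.778279
Ea = 1/(1 + 1.778279) = 1/2.778279 = 0.3599

0.3599


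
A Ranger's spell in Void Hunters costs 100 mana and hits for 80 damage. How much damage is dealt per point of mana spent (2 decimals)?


Efficiency = damage / mana
= 80 / 100
= 0.80

0.80 dmg/mana


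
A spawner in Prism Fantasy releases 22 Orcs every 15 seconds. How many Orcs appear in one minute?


Spawns per minute = count * (60 / interval)
= 22 * (60 / 15)
= 22 * 4.0
= 88.0

88.0 per minute


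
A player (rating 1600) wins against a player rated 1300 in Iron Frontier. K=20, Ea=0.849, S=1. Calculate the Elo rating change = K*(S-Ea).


Elo update: delta = K * (S - Ea), where S = 1 (wins)
S - Ea = 1 - 0.849 = 0.151
Rating change = 20 * 0.151
= 3.02

3.02 rating points


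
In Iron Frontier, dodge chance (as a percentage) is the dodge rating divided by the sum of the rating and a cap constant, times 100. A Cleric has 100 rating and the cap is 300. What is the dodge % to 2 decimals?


dodge% = 100 / (100 + 300) * 100
= 100 / 400 * 100
= 0.25 * 100
= 25.00%

25.00%


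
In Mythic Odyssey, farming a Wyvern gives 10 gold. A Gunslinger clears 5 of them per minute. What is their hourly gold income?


Gold per minute = 10 * 5 = 50
Gold per hour = 50 * 60 = 3000

3000 gold/hour


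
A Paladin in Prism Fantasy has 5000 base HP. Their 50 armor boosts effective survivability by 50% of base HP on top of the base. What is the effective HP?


EHP = 5000 * (1 + 50/100)
= 5000 * (1 + 0.5)
= 5000 * 1.5
= 7500.0

7500.0 EHP


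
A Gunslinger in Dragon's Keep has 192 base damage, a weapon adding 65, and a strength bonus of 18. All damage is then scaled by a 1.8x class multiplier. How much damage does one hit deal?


Sum base + weapon + str = 192 + 65 + 18 = 275
Multiply by 1.8:
275 * 1.8 = 495.0

495.0 damage


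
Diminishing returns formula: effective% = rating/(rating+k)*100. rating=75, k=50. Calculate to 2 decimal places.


effective% = rating / (rating + k) * 100
= 75 / (75 + 50) * 100
= 75 / 125 * 100
= 0.6 * 100
= 60.00%

60.00%


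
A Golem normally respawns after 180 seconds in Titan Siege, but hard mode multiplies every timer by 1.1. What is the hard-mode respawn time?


Respawn time = base * multiplier
= 180 * 1.1
= 198.0 seconds

198.0 seconds


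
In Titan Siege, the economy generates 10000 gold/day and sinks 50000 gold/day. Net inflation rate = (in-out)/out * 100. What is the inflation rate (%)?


Net gold = 10000 - 50000 = -40000
Inflation rate = net / sunk * 100 = -40000 / 50000 * 100
= -0.8 * 100
= -80.00%

-80.00%


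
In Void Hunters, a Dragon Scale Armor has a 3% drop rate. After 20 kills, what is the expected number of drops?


Expected drops = kills * (drop_rate / 100)
= 20 * (3 / 100)
= 20 * 0.03
= 0.6

0.6 drops


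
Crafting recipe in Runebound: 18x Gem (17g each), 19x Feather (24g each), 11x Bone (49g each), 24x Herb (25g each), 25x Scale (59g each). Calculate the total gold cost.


Cost breakdown:
  Gem: 18 * 17 = 306
  Feather: 19 * 24 = 456
  Bone: 11 * 49 = 539
  Herb: 24 * 25 = 600
  Scale: 25 * 59 = 1475
Total = 306 + 456 + 539 + 600 + 1475 = 3376

3376 gold


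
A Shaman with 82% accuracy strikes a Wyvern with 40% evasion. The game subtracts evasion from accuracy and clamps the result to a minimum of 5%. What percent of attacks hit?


accuracy - evasion = 82 - 40 = 42
Apply floor: max(42, 5) = 42
Hit chance = 42%

42%


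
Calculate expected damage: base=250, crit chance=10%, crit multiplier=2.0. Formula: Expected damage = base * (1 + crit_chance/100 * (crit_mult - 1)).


E[dmg] = base * (1 + crit_chance * (crit_mult - 1))
cc as decimal = 10/100 = 0.1
cm - 1 = 2.0 - 1 = 1.0
Bonus factor = 0.1 * 1.0 = 0.1
Total multiplier = 1 + 0.1 = 1.1
Expected damage = 250 * 1.1 = 275.00

275.00 damage


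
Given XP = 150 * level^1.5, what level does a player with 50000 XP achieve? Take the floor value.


XP = 150 * level^1.5, so level = (XP / 150)^(1/1.5)
= (50000 / 150)^(1/1.5)
= 333.3333^0.6667
= 48.075
Floor: level = 48

level 48


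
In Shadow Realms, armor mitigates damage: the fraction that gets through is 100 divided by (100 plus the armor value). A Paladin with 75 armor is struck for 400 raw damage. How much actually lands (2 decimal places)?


actual = 400 * 100 / (100 + 75)
= 400 * 100 / 175
= 40000 / 175
= 228.57

228.57 damage


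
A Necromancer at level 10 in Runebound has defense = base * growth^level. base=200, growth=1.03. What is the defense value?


value = base * growth^level
= 200 * 1.03^10
= 200 * 1.343916
= 268.78

268.78 defense


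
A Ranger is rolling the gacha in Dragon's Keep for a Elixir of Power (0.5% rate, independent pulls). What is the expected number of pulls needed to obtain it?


Expected pulls for a geometric distribution = 1/p = 100 / rate%
= 100 / 0.5
= 200.0

200.0 pulls


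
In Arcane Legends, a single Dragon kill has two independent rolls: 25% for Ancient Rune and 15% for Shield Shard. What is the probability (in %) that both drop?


For independent events, P(both) = P(A) * P(B)
= 25% * 15%
= 375 / 100 %
= 3.75%

3.75%


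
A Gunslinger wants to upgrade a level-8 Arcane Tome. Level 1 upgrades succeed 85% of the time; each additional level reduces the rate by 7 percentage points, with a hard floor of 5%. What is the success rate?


raw_rate = 85 - 7 * (8 - 1)
= 85 - 7 * 7
= 85 - 49
= 36
Apply floor: max(36, 5) = 36%

36%


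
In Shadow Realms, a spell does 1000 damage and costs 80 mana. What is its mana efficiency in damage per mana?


Efficiency = damage / mana
= 1000 / 80
= 12.50

12.50 dmg/mana


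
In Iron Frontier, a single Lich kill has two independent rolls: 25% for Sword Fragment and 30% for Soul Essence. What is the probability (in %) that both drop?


For independent events, P(both) = P(A) * P(B)
= 25% * 30%
= 750 / 100 %
= 7.5%

7.5%


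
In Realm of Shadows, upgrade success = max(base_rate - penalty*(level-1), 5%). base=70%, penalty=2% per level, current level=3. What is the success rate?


raw_rate = 70 - 2 * (3 - 1)
= 70 - 2 * 2
= 70 - 4
= 66
Apply floor: max(66, 5) = 66%

66%


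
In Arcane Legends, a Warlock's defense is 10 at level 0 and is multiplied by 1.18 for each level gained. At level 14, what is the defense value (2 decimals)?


value = base * growth^level
= 10 * 1.18^14
= 10 * 10.147244
= 101.47

101.47 defense


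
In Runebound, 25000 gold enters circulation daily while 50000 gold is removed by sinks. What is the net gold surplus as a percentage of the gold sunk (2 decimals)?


Net gold = 25000 - 50000 = -25000
Inflation rate = net / sunk * 100 = -25000 / 50000 * 100
= -0.5 * 100
= -50.00%

-50.00%


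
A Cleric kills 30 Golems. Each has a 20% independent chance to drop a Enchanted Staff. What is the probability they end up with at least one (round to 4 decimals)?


P(at least one) = 1 - P(none) = 1 - (1-p)^n
p = 20/100 = 0.2
1 - p = 0.8
(1 - p)^30 = 0.8^30 = 0.001238
P(at least one) = 1 - 0.001238 = 0.9988

0.9988


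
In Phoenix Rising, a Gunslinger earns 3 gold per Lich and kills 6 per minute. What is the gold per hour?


Gold per minute = 3 * 6 = 18
Gold per hour = 18 * 60 = 1080

1080 gold/hour


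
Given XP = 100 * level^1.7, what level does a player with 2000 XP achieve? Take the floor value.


XP = 100 * level^1.7, so level = (XP / 100)^(1/1.7)
= (2000 / 100)^(1/1.7)
= 20.0^0.5882
= 5.8252
Floor: level = 5

level 5


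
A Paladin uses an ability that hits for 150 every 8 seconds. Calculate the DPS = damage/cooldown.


DPS = damage / cooldown
= 150 / 8
= 18.75

18.75 DPS


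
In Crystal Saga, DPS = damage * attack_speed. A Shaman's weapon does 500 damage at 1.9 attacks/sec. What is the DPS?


DPS = damage * attack_speed
= 500 * 1.9
= 950.0

950.0 DPS


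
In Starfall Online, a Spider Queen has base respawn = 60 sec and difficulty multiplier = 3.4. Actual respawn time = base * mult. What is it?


Respawn time = base * multiplier
= 60 * 3.4
= 204.0 seconds

204.0 seconds


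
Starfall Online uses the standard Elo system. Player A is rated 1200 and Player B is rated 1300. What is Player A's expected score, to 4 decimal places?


Elo expected score: Ea = 1/(1 + 10^((Rb-Ra)/400))
Rb - Ra = 1300 - 1200 = 100
(Rb-Ra)/400 = 100/400 = 0.25
10^0.25 = 1.778279
Ea = 1/(1 + 1.778279) = 1/2.778279 = 0.3599

0.3599


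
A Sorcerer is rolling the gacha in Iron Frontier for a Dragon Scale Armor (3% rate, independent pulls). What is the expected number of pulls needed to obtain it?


Expected pulls for a geometric distribution = 1/p = 100 / rate%
= 100 / 3
= 33.33

33.33 pulls


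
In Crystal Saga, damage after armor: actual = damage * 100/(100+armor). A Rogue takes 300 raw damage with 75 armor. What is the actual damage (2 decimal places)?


actual = 300 * 100 / (100 + 75)
= 300 * 100 / 175
= 30000 / 175
= 171.43

171.43 damage


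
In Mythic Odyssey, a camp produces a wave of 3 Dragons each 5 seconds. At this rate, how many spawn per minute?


Spawns per minute = count * (60 / interval)
= 3 * (60 / 5)
= 3 * 12.0
= 36.0

36.0 per minute


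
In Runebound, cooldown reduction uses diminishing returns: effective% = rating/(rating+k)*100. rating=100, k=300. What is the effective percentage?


effective% = rating / (rating + k) * 100
= 100 / (100 + 300) * 100
= 100 / 400 * 100
= 0.25 * 100
= 25.00%

25.00%


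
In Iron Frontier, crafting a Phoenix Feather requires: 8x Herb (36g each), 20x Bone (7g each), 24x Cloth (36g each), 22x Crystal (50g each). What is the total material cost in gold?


Cost breakdown:
  Herb: 8 * 36 = 288
  Bone: 20 * 7 = 140
  Cloth: 24 * 36 = 864
  Crystal: 22 * 50 = 1100
Total = 288 + 140 + 864 + 1100 = 2392

2392 gold


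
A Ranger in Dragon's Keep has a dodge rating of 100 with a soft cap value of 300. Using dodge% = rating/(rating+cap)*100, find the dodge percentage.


dodge% = 100 / (100 + 300) * 100
= 100 / 400 * 100
= 0.25 * 100
= 25.00%

25.00%


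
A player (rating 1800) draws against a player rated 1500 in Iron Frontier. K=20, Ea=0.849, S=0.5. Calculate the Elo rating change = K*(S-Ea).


Elo update: delta = K * (S - Ea), where S = 0.5 (draws)
S - Ea = 0.5 - 0.849 = -0.349
Rating change = 20 * -0.349
= -6.98

-6.98 rating points


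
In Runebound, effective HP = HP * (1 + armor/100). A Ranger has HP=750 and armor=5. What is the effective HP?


EHP = 750 * (1 + 5/100)
= 750 * (1 + 0.05)
= 750 * 1.05
= 787.5

787.5 EHP


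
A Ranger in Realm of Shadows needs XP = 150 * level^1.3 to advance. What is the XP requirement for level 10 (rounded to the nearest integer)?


XP = 150 * level^1.3
Substitute level = 10:
XP = 150 * 10^1.3
= 150 * 19.9526
= 2993

2993 XP


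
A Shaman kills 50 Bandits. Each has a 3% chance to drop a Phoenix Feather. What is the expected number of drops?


Expected drops = kills * (drop_rate / 100)
= 50 * (3 / 100)
= 50 * 0.03
= 1.5

1.5 drops


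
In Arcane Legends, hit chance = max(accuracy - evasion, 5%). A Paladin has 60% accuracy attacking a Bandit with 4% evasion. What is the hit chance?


accuracy - evasion = 60 - 4 = 56
Apply floor: max(56, 5) = 56
Hit chance = 56%

56%


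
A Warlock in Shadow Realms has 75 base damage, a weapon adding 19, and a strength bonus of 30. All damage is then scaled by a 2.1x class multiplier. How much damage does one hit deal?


Sum base + weapon + str = 75 + 19 + 30 = 124
Multiply by 2.1:
124 * 2.1 = 260.4

260.4 damage


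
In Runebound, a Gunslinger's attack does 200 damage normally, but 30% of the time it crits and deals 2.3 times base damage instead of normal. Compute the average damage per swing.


E[dmg] = base * (1 + crit_chance * (crit_mult - 1))
cc as decimal = 30/100 = 0.3
cm - 1 = 2.3 - 1 = 1.3
Bonus factor = 0.3 * 1.3 = 0.39
Total multiplier = 1 + 0.39 = 1.39
Expected damage = 200 * 1.39 = 278.00

278.00 damage


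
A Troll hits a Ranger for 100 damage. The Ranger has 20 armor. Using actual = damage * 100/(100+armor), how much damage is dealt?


actual = 100 * 100 / (100 + 20)
= 100 * 100 / 120
= 10000 / 120
= 83.33

83.33 damage


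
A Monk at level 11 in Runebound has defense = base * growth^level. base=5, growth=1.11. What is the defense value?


value = base * growth^level
= 5 * 1.11^11
= 5 * 3.151757
= 15.76

15.76 defense


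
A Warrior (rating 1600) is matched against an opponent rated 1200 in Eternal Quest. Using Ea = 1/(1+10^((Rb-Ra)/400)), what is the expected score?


Elo expected score: Ea = 1/(1 + 10^((Rb-Ra)/400))
Rb - Ra = 1200 - 1600 = -400
(Rb-Ra)/400 = -400/400 = -1.0
10^-1.0 = 0.1
Ea = 1/(1 + 0.1) = 1/1.1 = 0.9091

0.9091


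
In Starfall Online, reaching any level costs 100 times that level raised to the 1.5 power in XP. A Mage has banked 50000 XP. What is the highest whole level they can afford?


XP = 100 * level^1.5, so level = (XP / 100)^(1/1.5)
= (50000 / 100)^(1/1.5)
= 500.0^0.6667
= 62.9961
Floor: level = 62

level 62


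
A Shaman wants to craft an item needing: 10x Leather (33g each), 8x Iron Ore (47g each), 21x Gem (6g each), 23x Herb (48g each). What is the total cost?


Cost breakdown:
  Leather: 10 * 33 = 330
  Iron Ore: 8 * 47 = 376
  Gem: 21 * 6 = 126
  Herb: 23 * 48 = 1104
Total = 330 + 376 + 126 + 1104 = 1936

1936 gold


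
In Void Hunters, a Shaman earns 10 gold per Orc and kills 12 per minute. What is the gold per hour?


Gold per minute = 10 * 12 = 120
Gold per hour = 120 * 60 = 7200

7200 gold/hour


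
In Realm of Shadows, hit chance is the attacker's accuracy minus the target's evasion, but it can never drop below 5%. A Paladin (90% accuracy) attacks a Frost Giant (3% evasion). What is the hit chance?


accuracy - evasion = 90 - 3 = 87
Apply floor: max(87, 5) = 87
Hit chance = 87%

87%


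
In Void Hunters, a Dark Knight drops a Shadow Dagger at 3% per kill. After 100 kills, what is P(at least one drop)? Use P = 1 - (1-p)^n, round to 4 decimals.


P(at least one) = 1 - P(none) = 1 - (1-p)^n
p = 3/100 = 0.03
1 - p = 0.97
(1 - p)^100 = 0.97^100 = 0.047553
P(at least one) = 1 - 0.047553 = 0.9524

0.9524


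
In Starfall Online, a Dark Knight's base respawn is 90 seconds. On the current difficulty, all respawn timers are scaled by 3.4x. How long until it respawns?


Respawn time = base * multiplier
= 90 * 3.4
= 306.0 seconds

306.0 seconds


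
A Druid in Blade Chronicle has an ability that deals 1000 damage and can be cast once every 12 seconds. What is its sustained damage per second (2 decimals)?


DPS = damage / cooldown
= 1000 / 12
= 83.33

83.33 DPS


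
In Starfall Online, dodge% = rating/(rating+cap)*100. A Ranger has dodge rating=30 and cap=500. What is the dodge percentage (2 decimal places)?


dodge% = 30 / (30 + 500) * 100
= 30 / 530 * 100
= 0.056604 * 100
= 5.66%

5.66%


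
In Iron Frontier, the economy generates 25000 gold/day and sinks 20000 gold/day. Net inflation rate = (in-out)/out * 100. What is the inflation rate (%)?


Net gold = 25000 - 20000 = 5000
Inflation rate = net / sunk * 100 = 5000 / 20000 * 100
= 0.25 * 100
= 25.00%

25.00%


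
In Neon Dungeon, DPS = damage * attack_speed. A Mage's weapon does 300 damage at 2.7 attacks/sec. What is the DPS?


DPS = damage * attack_speed
= 300 * 2.7
= 810.0

810.0 DPS


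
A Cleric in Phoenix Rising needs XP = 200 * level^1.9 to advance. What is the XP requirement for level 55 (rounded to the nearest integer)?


XP = 200 * level^1.9
Substitute level = 55:
XP = 200 * 55^1.9
= 200 * 2026.2317
= 405246

405246 XP


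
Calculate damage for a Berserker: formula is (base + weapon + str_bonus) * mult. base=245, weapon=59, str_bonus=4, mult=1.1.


Sum base + weapon + str = 245 + 59 + 4 = 308
Multiply by 1.1:
308 * 1.1 = 338.8

338.8 damage


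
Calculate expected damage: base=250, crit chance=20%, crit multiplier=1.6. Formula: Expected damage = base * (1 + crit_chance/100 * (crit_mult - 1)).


E[dmg] = base * (1 + crit_chance * (crit_mult - 1))
cc as decimal = 20/100 = 0.2
cm - 1 = 1.6 - 1 = 0.6
Bonus factor = 0.2 * 0.6 = 0.12
Total multiplier = 1 + 0.12 = 1.12
Expected damage = 250 * 1.12 = 280.00

280.00 damage


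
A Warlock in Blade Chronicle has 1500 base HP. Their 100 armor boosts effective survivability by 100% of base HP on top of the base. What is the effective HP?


EHP = 1500 * (1 + 100/100)
= 1500 * (1 + 1.0)
= 1500 * 2.0
= 3000.0

3000.0 EHP


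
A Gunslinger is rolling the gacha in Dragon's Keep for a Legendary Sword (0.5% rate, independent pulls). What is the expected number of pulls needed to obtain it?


Expected pulls for a geometric distribution = 1/p = 100 / rate%
= 100 / 0.5
= 200.0

200.0 pulls


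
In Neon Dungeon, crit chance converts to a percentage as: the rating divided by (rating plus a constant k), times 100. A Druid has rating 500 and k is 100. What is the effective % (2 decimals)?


effective% = rating / (rating + k) * 100
= 500 / (500 + 100) * 100
= 500 / 600 * 100
= 0.833333 * 100
= 83.33%

83.33%


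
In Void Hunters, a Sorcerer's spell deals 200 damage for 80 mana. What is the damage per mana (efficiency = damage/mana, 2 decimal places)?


Efficiency = damage / mana
= 200 / 80
= 2.50

2.50 dmg/mana


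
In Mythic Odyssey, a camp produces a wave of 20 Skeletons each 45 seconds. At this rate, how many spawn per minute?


Spawns per minute = count * (60 / interval)
= 20 * (60 / 45)
= 20 * 1.3333
= 26.67

26.67 per minute


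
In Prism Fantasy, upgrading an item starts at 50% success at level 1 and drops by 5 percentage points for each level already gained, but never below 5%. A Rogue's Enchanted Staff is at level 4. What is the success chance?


raw_rate = 50 - 5 * (4 - 1)
= 50 - 5 * 3
= 50 - 15
= 35
Apply floor: max(35, 5) = 35%

35%


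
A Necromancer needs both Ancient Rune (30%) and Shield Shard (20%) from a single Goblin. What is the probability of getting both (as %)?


For independent events, P(both) = P(A) * P(B)
= 30% * 20%
= 600 / 100 %
= 6.0%

6.0%


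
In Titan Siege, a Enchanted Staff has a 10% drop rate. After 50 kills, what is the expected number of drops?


Expected drops = kills * (drop_rate / 100)
= 50 * (10 / 100)
= 50 * 0.1
= 5.0

5.0 drops


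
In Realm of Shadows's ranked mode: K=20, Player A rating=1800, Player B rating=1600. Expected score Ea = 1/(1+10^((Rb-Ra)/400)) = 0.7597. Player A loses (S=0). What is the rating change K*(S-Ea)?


Elo update: delta = K * (S - Ea), where S = 0 (loses)
S - Ea = 0 - 0.7597 = -0.7597
Rating change = 20 * -0.7597
= -15.19

-15.19 rating points


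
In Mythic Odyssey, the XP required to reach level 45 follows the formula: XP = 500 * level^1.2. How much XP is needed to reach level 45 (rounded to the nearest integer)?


XP = 500 * level^1.2
Substitute level = 45:
XP = 500 * 45^1.2
= 500 * 96.3507
= 48175

48175 XP


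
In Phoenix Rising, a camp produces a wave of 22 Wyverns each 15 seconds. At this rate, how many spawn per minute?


Spawns per minute = count * (60 / interval)
= 22 * (60 / 15)
= 22 * 4.0
= 88.0

88.0 per minute


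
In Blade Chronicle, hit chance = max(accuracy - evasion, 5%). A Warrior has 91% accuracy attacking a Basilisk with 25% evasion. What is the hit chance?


accuracy - evasion = 91 - 25 = 66
Apply floor: max(66, 5) = 66
Hit chance = 66%

66%


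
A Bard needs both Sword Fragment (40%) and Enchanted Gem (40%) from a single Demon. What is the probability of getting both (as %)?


For independent events, P(both) = P(A) * P(B)
= 40% * 40%
= 1600 / 100 %
= 16.0%

16.0%


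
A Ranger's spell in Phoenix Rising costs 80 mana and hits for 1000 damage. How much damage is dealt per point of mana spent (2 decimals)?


Efficiency = damage / mana
= 1000 / 80
= 12.50

12.50 dmg/mana


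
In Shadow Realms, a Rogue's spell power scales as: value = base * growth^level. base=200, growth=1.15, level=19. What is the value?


value = base * growth^level
= 200 * 1.15^19
= 200 * 14.231772
= 2846.35

2846.35 spell power


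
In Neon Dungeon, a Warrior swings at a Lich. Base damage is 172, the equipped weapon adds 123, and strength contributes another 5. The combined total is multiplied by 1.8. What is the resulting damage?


Sum base + weapon + str = 172 + 123 + 5 = 300
Multiply by 1.8:
300 * 1.8 = 540.0

540.0 damage
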